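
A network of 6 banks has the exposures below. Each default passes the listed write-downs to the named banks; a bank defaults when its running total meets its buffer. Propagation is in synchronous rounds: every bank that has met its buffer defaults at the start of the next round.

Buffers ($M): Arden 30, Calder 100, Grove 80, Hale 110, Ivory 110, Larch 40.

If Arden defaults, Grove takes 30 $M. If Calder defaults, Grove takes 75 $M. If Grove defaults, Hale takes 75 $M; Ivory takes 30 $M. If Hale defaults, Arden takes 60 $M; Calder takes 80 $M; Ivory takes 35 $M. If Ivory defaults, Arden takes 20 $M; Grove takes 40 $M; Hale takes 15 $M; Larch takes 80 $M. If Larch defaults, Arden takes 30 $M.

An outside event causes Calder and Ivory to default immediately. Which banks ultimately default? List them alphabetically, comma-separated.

Round 1 — Calder, Ivory default (initial).
  Arden: +20 → 20 < 30
  Grove: +75+40 → 115 ≥ 80
  Hale: +15 → 15 < 110
  Larch: +80 → 80 ≥ 40
Round 2 — Grove, Larch default.
  Arden: +30 → 50 ≥ 30
  Hale: +75 → 90 < 110
Round 3 — Arden defaults.
No further defaults.

Arden, Calder, Grove, Ivory, Larch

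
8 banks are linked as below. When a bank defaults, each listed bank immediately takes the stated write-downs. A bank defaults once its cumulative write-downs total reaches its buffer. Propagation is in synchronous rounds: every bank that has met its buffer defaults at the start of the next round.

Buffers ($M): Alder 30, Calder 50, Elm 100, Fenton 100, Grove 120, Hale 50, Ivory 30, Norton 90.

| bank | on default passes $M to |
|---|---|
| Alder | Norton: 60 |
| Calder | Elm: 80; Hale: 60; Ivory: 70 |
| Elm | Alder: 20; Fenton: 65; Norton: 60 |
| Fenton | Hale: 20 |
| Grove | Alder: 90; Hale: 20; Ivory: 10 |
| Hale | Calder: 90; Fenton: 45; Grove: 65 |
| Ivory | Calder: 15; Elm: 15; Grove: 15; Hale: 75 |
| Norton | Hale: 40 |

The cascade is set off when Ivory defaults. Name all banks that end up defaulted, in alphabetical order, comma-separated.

Round 1 — Ivory defaults (initial).
  Calder: +15 → 15 < 50
  Elm: +15 → 15 < 100
  Grove: +15 → 15 < 120
  Hale: +75 → 75 ≥ 50
Round 2 — Hale defaults.
  Calder: +90 → 105 ≥ 50
  Fenton: +45 → 45 < 100
  Grove: +65 → 80 < 120
Round 3 — Calder defaults.
  Elm: +80 → 95 < 100
No further defaults.

Calder, Hale, Ivory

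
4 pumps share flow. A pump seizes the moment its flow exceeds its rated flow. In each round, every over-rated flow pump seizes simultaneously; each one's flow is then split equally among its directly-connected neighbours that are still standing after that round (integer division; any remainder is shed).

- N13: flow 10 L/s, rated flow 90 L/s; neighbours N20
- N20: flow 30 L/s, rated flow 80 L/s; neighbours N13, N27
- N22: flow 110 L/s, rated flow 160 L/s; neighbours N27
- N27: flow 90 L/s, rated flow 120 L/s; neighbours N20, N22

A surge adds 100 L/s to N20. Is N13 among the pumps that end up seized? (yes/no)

Round 1 — N20 at 130 > 80. N20 seizes.
  N20 sheds 130 L/s to N13, N27: 65 each.
    N13: 10+65 = 75 ≤ 90
    N27: 90+65 = 155 > 120
Round 2 — N27 seizes.
  N27 sheds 155 L/s to N22: 155 each.
    N22: 110+155 = 265 > 160
Round 3 — N22 seizes.
  N22 sheds 265 L/s: no online neighbours, lost.
No further seizures.

no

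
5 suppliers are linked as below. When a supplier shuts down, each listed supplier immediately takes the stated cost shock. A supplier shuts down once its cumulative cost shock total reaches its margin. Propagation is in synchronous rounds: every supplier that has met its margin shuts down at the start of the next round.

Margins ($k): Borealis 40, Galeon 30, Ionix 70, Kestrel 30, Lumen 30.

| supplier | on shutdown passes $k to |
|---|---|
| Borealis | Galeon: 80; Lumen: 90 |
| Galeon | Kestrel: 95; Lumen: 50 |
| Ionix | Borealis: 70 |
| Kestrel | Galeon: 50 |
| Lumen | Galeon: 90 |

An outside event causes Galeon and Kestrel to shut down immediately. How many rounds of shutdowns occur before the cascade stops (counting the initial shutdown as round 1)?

Round 1 — Galeon, Kestrel shut down (initial).
  Lumen: +50 → 50 ≥ 30
Round 2 — Lumen shuts down.
No further shutdowns.

2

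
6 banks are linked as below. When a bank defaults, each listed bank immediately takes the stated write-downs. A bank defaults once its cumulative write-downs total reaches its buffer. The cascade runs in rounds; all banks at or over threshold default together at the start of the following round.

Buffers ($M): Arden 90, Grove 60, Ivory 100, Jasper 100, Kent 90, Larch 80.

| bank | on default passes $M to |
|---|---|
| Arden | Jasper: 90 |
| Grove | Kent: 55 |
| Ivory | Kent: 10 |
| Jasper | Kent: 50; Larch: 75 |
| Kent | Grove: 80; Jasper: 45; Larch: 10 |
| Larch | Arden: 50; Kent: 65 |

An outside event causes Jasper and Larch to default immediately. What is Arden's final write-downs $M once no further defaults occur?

50

Round 1 — Jasper, Larch default (initial).
  Arden: +50 → 50 < 90
  Kent: +50+65 → 115 ≥ 90
Round 2 — Kent defaults.
  Grove: +80 → 80 ≥ 60
Round 3 — Grove defaults.
No further defaults.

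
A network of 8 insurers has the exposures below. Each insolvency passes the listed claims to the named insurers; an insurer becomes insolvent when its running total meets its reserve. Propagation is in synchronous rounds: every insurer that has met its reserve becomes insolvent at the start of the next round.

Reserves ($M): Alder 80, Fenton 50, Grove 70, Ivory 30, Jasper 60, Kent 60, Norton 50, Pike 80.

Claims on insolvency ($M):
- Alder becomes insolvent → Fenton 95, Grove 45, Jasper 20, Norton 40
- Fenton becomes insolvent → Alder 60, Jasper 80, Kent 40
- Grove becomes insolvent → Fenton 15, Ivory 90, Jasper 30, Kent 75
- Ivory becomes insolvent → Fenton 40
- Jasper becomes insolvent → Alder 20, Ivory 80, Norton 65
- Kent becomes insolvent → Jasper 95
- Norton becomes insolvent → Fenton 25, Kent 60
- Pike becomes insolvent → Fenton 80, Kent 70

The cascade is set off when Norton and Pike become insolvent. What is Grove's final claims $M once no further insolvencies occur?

45

Round 1 — Norton, Pike become insolvent (initial).
  Fenton: +25+80 → 105 ≥ 50
  Kent: +60+70 → 130 ≥ 60
Round 2 — Fenton, Kent become insolvent.
  Alder: +60 → 60 < 80
  Jasper: +80+95 → 175 ≥ 60
Round 3 — Jasper becomes insolvent.
  Alder: +20 → 80 ≥ 80
  Ivory: +80 → 80 ≥ 30
Round 4 — Alder, Ivory become insolvent.
  Grove: +45 → 45 < 70
No further insolvencies.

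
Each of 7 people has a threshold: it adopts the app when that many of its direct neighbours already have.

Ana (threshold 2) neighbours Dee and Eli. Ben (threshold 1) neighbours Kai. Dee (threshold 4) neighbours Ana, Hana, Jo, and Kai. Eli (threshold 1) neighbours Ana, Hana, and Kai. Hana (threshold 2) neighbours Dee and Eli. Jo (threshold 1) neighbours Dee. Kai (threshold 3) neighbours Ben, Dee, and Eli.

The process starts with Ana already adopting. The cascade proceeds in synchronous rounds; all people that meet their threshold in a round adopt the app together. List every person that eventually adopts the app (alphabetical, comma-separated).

Round 1 — Ana adopts the app (initial).
Round 2 — checking thresholds:
  Dee: 1 of 4 neighbours < 4, not yet.
  Eli: 1 of 3 neighbours ≥ 1, adopts the app.
Round 3 — no new adoptions; cascade stops.

Ana, Eli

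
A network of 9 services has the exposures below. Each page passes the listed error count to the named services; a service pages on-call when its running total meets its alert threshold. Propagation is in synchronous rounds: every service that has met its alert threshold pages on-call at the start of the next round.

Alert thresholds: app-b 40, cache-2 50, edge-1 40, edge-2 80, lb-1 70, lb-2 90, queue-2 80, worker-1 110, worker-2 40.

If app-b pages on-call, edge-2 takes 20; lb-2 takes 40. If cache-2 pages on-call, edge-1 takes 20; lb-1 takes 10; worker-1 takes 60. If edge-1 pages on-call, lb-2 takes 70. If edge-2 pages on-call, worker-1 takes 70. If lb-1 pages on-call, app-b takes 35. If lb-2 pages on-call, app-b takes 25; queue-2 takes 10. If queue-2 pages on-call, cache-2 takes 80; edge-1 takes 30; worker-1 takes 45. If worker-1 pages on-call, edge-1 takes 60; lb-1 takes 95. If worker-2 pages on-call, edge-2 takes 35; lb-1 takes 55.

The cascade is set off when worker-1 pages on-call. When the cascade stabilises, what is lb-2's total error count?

Round 1 — worker-1 pages on-call (initial).
  edge-1: +60 → 60 ≥ 40
  lb-1: +95 → 95 ≥ 70
Round 2 — edge-1, lb-1 page on-call.
  app-b: +35 → 35 < 40
  lb-2: +70 → 70 < 90
No further pages.

70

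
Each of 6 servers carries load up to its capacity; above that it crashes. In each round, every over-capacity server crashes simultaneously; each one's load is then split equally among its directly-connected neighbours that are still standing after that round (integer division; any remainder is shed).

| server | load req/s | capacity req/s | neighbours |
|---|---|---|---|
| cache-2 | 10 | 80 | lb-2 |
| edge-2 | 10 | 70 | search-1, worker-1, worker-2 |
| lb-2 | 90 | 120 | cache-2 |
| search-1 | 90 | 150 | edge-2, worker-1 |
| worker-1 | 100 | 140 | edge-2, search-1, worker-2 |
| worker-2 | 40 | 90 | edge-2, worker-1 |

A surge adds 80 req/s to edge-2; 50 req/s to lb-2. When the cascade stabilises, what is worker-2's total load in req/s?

70

Round 1 — edge-2 at 90 > 70; lb-2 at 140 > 120. edge-2, lb-2 crash.
  edge-2 sheds 90 req/s to search-1, worker-1, worker-2: 30 each.
    search-1: 90+30 = 120 ≤ 150
    worker-1: 100+30 = 130 ≤ 140
    worker-2: 40+30 = 70 ≤ 90
  lb-2 sheds 140 req/s to cache-2: 140 each.
    cache-2: 10+140 = 150 > 80
Round 2 — cache-2 crashes.
  cache-2 sheds 150 req/s: no online neighbours, lost.
No further crashes.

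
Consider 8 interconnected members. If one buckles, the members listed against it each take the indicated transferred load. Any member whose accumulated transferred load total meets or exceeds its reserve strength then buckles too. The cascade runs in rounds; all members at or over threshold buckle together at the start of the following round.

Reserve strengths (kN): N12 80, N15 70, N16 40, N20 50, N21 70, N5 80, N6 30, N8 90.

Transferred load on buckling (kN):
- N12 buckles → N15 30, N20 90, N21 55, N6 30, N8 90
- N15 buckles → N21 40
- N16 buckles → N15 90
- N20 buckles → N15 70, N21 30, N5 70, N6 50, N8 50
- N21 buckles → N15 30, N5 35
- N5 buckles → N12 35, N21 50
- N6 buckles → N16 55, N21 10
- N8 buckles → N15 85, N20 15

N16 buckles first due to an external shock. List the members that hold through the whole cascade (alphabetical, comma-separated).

Round 1 — N16 buckles (initial).
  N15: +90 → 90 ≥ 70
Round 2 — N15 buckles.
  N21: +40 → 40 < 70
No further bucklings.

N12, N20, N21, N5, N6, N8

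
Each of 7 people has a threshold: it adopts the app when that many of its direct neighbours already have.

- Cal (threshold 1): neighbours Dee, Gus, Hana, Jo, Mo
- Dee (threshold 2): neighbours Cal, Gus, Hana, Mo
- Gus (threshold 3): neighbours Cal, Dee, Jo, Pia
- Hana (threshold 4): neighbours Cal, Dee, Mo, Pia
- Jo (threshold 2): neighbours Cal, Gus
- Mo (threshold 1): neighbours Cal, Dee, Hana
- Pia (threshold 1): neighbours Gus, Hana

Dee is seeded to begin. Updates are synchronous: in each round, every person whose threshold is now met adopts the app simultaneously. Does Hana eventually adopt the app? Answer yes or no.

Round 1 — Dee adopts the app (initial).
Round 2 — checking thresholds:
  Cal: 1 of 5 neighbours ≥ 1, adopts the app.
  Gus: 1 of 4 neighbours < 3, below threshold.
  Hana: 1 of 4 neighbours < 4, below threshold.
  Mo: 1 of 3 neighbours ≥ 1, adopts the app.
Round 3 — no new adoptions; cascade stops.

no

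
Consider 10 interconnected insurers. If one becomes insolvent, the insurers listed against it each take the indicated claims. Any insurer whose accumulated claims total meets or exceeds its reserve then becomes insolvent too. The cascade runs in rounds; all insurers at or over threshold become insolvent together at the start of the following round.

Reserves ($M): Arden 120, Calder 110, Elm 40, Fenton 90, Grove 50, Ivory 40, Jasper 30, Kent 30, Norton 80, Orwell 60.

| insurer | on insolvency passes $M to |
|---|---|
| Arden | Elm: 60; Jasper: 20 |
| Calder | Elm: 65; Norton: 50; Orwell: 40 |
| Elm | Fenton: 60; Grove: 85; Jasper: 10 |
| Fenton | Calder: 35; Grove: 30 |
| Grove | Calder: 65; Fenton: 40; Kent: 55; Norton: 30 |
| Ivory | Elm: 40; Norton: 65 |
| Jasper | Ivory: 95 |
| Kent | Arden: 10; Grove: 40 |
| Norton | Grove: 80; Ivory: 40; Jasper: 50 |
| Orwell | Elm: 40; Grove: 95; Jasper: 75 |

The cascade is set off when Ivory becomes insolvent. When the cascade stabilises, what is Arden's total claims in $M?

10

Round 1 — Ivory becomes insolvent (initial).
  Elm: +40 → 40 ≥ 40
  Norton: +65 → 65 < 80
Round 2 — Elm becomes insolvent.
  Fenton: +60 → 60 < 90
  Grove: +85 → 85 ≥ 50
  Jasper: +10 → 10 < 30
Round 3 — Grove becomes insolvent.
  Calder: +65 → 65 < 110
  Fenton: +40 → 100 ≥ 90
  Kent: +55 → 55 ≥ 30
  Norton: +30 → 95 ≥ 80
Round 4 — Fenton, Kent, Norton become insolvent.
  Arden: +10 → 10 < 120
  Calder: +35 → 100 < 110
  Jasper: +50 → 60 ≥ 30
Round 5 — Jasper becomes insolvent.
No further insolvencies.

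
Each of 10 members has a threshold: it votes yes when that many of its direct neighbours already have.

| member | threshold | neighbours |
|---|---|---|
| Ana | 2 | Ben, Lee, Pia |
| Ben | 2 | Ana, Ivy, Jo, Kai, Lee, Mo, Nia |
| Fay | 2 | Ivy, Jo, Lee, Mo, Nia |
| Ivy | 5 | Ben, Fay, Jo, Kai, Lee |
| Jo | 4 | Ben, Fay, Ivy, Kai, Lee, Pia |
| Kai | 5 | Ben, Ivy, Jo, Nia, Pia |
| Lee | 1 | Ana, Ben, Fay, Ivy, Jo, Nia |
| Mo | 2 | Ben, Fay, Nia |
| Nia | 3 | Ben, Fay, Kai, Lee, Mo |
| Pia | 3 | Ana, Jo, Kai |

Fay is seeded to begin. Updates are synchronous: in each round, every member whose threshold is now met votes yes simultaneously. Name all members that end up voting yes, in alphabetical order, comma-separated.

Fay, Lee

Round 1 — Fay votes yes (initial).
Round 2 — checking thresholds:
  Ivy: 1 of 5 neighbours < 5, not yet.
  Jo: 1 of 6 neighbours < 4, not yet.
  Lee: 1 of 6 neighbours ≥ 1, votes yes.
  Mo: 1 of 3 neighbours < 2, not yet.
  Nia: 1 of 5 neighbours < 3, not yet.
Round 3 — no new yes votes; cascade stops.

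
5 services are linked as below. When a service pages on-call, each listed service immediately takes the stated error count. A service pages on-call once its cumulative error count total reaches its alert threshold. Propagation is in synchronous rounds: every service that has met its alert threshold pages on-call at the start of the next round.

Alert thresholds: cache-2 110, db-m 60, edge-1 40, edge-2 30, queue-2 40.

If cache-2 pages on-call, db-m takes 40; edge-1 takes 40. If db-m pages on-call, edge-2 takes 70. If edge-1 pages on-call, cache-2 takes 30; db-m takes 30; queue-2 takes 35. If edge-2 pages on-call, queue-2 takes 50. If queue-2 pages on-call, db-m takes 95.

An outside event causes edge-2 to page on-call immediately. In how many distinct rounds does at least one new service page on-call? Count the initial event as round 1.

3

Round 1 — edge-2 pages on-call (initial).
  queue-2: +50 → 50 ≥ 40
Round 2 — queue-2 pages on-call.
  db-m: +95 → 95 ≥ 60
Round 3 — db-m pages on-call.
No further pages.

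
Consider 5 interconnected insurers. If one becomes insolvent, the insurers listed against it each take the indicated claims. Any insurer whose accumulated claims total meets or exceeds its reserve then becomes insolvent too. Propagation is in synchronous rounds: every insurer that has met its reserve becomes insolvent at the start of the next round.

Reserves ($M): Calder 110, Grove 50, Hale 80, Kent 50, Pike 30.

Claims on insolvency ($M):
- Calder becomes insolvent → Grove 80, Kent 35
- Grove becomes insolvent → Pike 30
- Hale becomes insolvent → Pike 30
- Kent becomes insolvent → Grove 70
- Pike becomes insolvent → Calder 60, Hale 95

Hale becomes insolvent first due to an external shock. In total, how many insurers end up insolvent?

2

Round 1 — Hale becomes insolvent (initial).
  Pike: +30 → 30 ≥ 30
Round 2 — Pike becomes insolvent.
  Calder: +60 → 60 < 110
No further insolvencies.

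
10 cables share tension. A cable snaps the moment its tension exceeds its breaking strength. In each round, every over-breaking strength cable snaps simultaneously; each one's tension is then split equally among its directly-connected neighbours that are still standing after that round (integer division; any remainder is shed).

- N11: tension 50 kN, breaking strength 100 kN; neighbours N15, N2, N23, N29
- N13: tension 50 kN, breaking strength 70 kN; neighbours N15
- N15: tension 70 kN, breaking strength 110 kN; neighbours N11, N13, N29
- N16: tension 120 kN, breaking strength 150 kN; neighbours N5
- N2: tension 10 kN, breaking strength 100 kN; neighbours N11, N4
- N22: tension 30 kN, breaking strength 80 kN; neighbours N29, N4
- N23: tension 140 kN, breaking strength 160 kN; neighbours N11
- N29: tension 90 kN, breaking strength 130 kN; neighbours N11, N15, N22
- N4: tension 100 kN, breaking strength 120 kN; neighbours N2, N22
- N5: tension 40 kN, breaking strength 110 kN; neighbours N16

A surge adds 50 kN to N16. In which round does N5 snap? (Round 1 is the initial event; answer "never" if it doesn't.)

Round 1 — N16 at 170 > 150. N16 snaps.
  N16 sheds 170 kN to N5: 170 each.
    N5: 40+170 = 210 > 110
Round 2 — N5 snaps.
  N5 sheds 210 kN: no online neighbours, lost.
No further breaks.

2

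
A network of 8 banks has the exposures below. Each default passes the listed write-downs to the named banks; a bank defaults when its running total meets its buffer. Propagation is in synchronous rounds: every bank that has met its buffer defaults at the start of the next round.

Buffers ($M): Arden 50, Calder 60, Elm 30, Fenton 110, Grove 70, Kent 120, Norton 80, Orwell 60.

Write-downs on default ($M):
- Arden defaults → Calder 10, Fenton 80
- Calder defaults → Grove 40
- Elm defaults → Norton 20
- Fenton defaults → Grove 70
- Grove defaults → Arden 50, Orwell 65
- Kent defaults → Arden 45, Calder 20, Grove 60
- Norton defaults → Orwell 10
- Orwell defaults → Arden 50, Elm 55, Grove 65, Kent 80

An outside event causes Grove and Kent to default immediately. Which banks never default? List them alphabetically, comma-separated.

Round 1 — Grove, Kent default (initial).
  Arden: +50+45 → 95 ≥ 50
  Calder: +20 → 20 < 60
  Orwell: +65 → 65 ≥ 60
Round 2 — Arden, Orwell default.
  Calder: +10 → 30 < 60
  Elm: +55 → 55 ≥ 30
  Fenton: +80 → 80 < 110
Round 3 — Elm defaults.
  Norton: +20 → 20 < 80
No further defaults.

Calder, Fenton, Norton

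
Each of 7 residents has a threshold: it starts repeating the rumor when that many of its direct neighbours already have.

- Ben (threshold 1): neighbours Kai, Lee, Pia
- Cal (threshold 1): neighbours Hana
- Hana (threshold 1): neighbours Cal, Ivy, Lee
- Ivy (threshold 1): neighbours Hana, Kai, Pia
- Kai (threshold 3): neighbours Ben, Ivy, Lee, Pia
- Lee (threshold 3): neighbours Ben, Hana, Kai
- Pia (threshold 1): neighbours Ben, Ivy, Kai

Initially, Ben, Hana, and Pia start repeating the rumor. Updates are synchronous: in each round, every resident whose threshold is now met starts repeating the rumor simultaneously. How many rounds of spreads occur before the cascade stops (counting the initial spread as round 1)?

Round 1 — Ben, Hana, Pia start repeating the rumor (initial).
Round 2 — checking thresholds:
  Cal: 1 of 1 neighbours ≥ 1, starts repeating the rumor.
  Ivy: 2 of 3 neighbours ≥ 1, starts repeating the rumor.
  Kai: 2 of 4 neighbours < 3, below threshold.
  Lee: 2 of 3 neighbours < 3, below threshold.
Round 3 — checking thresholds:
  Kai: 3 of 4 neighbours ≥ 3, starts repeating the rumor.
  Lee: 2 of 3 neighbours < 3, below threshold.
Round 4 — checking thresholds:
  Lee: 3 of 3 neighbours ≥ 3, starts repeating the rumor.
Round 5 — no new spreads; cascade stops.

4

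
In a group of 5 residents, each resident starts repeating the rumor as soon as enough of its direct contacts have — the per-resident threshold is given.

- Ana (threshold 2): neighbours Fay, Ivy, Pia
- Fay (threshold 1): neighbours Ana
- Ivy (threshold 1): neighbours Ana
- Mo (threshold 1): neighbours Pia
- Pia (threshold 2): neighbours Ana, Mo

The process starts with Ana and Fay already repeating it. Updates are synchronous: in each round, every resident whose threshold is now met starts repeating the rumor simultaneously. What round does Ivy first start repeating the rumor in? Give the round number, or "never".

2

Round 1 — Ana, Fay start repeating the rumor (initial).
Round 2 — checking thresholds:
  Ivy: 1 of 1 neighbours ≥ 1, starts repeating the rumor.
  Pia: 1 of 2 neighbours < 2, holds.
Round 3 — no new spreads; cascade stops.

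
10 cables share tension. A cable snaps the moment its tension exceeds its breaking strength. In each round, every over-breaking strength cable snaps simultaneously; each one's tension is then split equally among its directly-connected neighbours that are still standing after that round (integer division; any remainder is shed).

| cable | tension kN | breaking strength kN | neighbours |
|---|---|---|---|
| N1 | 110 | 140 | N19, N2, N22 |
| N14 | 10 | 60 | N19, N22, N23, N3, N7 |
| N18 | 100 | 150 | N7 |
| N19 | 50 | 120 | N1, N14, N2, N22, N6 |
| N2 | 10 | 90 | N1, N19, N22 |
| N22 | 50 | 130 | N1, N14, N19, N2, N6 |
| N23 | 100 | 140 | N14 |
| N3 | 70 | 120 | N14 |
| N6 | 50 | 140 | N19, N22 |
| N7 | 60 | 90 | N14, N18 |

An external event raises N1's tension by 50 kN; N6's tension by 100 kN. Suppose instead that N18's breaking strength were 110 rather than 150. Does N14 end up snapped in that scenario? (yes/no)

With N18's breaking strength at 110:
Round 1 — N1 at 160 > 140; N6 at 150 > 140. N1, N6 snap.
  N1 sheds 160 kN to N19, N2, N22: 53 each (1 lost).
    N19: 50+53 = 103 ≤ 120
    N2: 10+53 = 63 ≤ 90
    N22: 50+53 = 103 ≤ 130
  N6 sheds 150 kN to N19, N22: 75 each.
    N19: 103+75 = 178 > 120
    N22: 103+75 = 178 > 130
Round 2 — N19, N22 snap.
  N19 sheds 178 kN to N14, N2: 89 each.
    N14: 10+89 = 99 > 60
    N2: 63+89 = 152 > 90
  N22 sheds 178 kN to N14, N2: 89 each.
    N14: 99+89 = 188 > 60
    N2: 152+89 = 241 > 90
Round 3 — N14, N2 snap.
  N14 sheds 188 kN to N23, N3, N7: 62 each (2 lost).
    N23: 100+62 = 162 > 140
    N3: 70+62 = 132 > 120
    N7: 60+62 = 122 > 90
  N2 sheds 241 kN: no online neighbours, lost.
Round 4 — N23, N3, N7 snap.
  N23 sheds 162 kN: no online neighbours, lost.
  N3 sheds 132 kN: no online neighbours, lost.
  N7 sheds 122 kN to N18: 122 each.
    N18: 100+122 = 222 > 110
Round 5 — N18 snaps.
  N18 sheds 222 kN: no online neighbours, lost.
No further breaks.

yes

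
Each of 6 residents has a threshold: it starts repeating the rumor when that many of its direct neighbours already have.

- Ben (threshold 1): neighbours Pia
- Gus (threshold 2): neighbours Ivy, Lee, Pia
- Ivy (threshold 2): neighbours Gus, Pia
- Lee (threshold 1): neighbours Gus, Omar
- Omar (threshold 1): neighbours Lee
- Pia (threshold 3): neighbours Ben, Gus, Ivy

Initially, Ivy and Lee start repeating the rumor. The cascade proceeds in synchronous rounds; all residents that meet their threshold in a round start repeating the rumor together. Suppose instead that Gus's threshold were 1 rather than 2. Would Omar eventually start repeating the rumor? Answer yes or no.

yes

With Gus's threshold at 1:
Round 1 — Ivy, Lee start repeating the rumor (initial).
Round 2 — checking thresholds:
  Gus: 2 of 3 neighbours ≥ 1, starts repeating the rumor.
  Omar: 1 of 1 neighbours ≥ 1, starts repeating the rumor.
  Pia: 1 of 3 neighbours < 3, below threshold.
Round 3 — no new spreads; cascade stops.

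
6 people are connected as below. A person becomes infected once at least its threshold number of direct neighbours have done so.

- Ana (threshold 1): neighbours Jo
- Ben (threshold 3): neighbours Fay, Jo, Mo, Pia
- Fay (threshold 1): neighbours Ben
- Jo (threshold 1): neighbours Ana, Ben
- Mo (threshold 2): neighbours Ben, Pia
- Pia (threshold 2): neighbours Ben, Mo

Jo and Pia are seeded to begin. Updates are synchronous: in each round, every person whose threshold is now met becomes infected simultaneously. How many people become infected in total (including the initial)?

Round 1 — Jo, Pia become infected (initial).
Round 2 — checking thresholds:
  Ana: 1 of 1 neighbours ≥ 1, becomes infected.
  Ben: 2 of 4 neighbours < 3, below threshold.
  Mo: 1 of 2 neighbours < 2, below threshold.
Round 3 — no new infections; cascade stops.

3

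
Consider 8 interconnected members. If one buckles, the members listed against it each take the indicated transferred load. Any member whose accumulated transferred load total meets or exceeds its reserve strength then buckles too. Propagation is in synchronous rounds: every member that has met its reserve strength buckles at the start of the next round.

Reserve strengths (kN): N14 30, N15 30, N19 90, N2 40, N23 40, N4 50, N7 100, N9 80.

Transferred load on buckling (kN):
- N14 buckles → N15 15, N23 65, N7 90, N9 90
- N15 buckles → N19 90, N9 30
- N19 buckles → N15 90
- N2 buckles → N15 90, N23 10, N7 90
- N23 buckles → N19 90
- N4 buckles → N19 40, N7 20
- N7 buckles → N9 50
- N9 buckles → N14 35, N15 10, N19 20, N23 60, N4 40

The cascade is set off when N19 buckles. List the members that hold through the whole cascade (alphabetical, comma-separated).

N14, N2, N23, N4, N7, N9

Round 1 — N19 buckles (initial).
  N15: +90 → 90 ≥ 30
Round 2 — N15 buckles.
  N9: +30 → 30 < 80
No further bucklings.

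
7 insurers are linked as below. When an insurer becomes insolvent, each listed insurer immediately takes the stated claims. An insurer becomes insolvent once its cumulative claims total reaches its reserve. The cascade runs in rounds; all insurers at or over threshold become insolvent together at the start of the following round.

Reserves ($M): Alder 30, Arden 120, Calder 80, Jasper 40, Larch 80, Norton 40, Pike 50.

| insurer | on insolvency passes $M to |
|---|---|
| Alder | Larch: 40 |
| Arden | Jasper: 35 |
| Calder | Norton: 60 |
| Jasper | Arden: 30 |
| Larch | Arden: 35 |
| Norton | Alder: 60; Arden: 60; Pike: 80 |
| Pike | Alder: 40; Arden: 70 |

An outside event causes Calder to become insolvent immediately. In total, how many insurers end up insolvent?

Round 1 — Calder becomes insolvent (initial).
  Norton: +60 → 60 ≥ 40
Round 2 — Norton becomes insolvent.
  Alder: +60 → 60 ≥ 30
  Arden: +60 → 60 < 120
  Pike: +80 → 80 ≥ 50
Round 3 — Alder, Pike become insolvent.
  Arden: +70 → 130 ≥ 120
  Larch: +40 → 40 < 80
Round 4 — Arden becomes insolvent.
  Jasper: +35 → 35 < 40
No further insolvencies.

5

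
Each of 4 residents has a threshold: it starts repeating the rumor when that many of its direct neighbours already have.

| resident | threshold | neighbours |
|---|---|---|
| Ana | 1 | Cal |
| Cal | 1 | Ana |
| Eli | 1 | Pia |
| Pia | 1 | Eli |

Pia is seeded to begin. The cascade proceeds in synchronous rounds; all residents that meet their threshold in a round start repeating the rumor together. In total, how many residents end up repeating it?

Round 1 — Pia starts repeating the rumor (initial).
Round 2 — checking thresholds:
  Eli: 1 of 1 neighbours ≥ 1, starts repeating the rumor.
Round 3 — no new spreads; cascade stops.

2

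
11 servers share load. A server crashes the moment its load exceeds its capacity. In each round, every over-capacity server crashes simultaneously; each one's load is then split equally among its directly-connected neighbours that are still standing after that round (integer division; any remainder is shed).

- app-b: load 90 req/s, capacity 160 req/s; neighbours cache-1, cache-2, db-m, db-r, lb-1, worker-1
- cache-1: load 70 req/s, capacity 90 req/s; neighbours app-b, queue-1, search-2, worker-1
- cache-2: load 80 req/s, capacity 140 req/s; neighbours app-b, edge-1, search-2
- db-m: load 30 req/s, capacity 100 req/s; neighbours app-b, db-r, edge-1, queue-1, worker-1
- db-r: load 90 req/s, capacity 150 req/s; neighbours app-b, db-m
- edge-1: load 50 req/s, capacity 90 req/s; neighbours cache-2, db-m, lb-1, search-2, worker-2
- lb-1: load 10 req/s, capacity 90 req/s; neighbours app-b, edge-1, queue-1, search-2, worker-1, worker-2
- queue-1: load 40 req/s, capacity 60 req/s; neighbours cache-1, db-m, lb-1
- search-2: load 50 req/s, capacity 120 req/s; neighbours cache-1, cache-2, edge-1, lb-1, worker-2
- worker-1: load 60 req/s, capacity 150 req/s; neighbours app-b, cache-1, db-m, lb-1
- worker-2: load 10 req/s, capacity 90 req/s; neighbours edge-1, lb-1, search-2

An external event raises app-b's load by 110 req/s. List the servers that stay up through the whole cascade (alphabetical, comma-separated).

cache-2, db-m, db-r, edge-1, lb-1, search-2, worker-1, worker-2

Round 1 — app-b at 200 > 160. app-b crashes.
  app-b sheds 200 req/s to cache-1, cache-2, db-m, db-r, lb-1, worker-1: 33 each (2 lost).
    cache-1: 70+33 = 103 > 90
    cache-2: 80+33 = 113 ≤ 140
    db-m: 30+33 = 63 ≤ 100
    db-r: 90+33 = 123 ≤ 150
    lb-1: 10+33 = 43 ≤ 90
    worker-1: 60+33 = 93 ≤ 150
Round 2 — cache-1 crashes.
  cache-1 sheds 103 req/s to queue-1, search-2, worker-1: 34 each (1 lost).
    queue-1: 40+34 = 74 > 60
    search-2: 50+34 = 84 ≤ 120
    worker-1: 93+34 = 127 ≤ 150
Round 3 — queue-1 crashes.
  queue-1 sheds 74 req/s to db-m, lb-1: 37 each.
    db-m: 63+37 = 100 ≤ 100
    lb-1: 43+37 = 80 ≤ 90
No further crashes.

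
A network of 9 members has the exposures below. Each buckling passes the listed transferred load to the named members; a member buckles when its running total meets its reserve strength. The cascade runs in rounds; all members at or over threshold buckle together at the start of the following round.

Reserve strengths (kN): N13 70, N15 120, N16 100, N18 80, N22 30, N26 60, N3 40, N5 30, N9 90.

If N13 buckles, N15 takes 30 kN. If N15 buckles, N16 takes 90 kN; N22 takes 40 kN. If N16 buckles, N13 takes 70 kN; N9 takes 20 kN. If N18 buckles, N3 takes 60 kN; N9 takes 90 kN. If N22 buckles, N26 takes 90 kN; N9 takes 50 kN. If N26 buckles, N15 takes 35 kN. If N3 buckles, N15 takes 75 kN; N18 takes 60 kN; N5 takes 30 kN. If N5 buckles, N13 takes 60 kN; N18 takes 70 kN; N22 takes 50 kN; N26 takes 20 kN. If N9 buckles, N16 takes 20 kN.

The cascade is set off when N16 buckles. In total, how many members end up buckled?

Round 1 — N16 buckles (initial).
  N13: +70 → 70 ≥ 70
  N9: +20 → 20 < 90
Round 2 — N13 buckles.
  N15: +30 → 30 < 120
No further bucklings.

2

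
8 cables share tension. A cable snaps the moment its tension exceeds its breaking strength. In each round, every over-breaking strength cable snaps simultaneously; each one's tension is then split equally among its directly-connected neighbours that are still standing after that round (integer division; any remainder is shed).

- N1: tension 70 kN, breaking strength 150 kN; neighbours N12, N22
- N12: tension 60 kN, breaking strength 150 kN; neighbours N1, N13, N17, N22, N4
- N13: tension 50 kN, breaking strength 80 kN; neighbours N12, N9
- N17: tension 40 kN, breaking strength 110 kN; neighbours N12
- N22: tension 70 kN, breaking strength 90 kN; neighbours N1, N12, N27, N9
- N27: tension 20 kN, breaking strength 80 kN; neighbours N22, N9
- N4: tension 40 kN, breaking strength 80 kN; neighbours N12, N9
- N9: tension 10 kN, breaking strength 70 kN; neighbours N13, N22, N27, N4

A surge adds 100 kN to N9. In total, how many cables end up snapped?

2

Round 1 — N9 at 110 > 70. N9 snaps.
  N9 sheds 110 kN to N13, N22, N27, N4: 27 each (2 lost).
    N13: 50+27 = 77 ≤ 80
    N22: 70+27 = 97 > 90
    N27: 20+27 = 47 ≤ 80
    N4: 40+27 = 67 ≤ 80
Round 2 — N22 snaps.
  N22 sheds 97 kN to N1, N12, N27: 32 each (1 lost).
    N1: 70+32 = 102 ≤ 150
    N12: 60+32 = 92 ≤ 150
    N27: 47+32 = 79 ≤ 80
No further breaks.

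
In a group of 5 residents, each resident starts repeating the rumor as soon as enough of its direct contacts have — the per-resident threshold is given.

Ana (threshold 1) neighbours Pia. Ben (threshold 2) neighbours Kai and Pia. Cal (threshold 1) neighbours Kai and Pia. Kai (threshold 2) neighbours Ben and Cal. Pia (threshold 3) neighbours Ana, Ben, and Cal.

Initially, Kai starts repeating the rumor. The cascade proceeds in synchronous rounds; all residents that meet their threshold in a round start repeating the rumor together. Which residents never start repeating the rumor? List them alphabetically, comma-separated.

Round 1 — Kai starts repeating the rumor (initial).
Round 2 — checking thresholds:
  Ben: 1 of 2 neighbours < 2, holds.
  Cal: 1 of 2 neighbours ≥ 1, starts repeating the rumor.
Round 3 — no new spreads; cascade stops.

Ana, Ben, Pia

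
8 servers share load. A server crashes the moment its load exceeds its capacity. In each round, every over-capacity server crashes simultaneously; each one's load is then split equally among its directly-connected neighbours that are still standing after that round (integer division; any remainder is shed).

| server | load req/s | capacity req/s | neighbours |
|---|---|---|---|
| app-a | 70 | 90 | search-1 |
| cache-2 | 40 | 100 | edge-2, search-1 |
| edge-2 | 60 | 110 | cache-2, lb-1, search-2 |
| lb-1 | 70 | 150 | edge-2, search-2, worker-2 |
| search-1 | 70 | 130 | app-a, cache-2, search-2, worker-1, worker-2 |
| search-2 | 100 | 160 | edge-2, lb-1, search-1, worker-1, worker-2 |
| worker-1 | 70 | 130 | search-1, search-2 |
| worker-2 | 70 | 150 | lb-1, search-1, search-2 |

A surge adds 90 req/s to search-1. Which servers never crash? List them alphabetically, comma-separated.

cache-2, edge-2, lb-1, search-2, worker-1, worker-2

Round 1 — search-1 at 160 > 130. search-1 crashes.
  search-1 sheds 160 req/s to app-a, cache-2, search-2, worker-1, worker-2: 32 each.
    app-a: 70+32 = 102 > 90
    cache-2: 40+32 = 72 ≤ 100
    search-2: 100+32 = 132 ≤ 160
    worker-1: 70+32 = 102 ≤ 130
    worker-2: 70+32 = 102 ≤ 150
Round 2 — app-a crashes.
  app-a sheds 102 req/s: no online neighbours, lost.
No further crashes.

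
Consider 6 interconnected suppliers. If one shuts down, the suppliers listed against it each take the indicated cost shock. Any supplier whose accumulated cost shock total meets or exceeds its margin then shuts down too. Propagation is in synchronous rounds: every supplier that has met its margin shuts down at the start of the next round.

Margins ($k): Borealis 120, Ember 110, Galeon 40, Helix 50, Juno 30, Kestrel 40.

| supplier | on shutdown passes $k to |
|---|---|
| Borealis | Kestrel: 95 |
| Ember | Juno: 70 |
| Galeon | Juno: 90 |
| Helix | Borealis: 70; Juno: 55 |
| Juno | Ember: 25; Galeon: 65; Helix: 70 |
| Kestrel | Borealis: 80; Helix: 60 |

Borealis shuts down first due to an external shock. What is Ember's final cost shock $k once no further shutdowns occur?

Round 1 — Borealis shuts down (initial).
  Kestrel: +95 → 95 ≥ 40
Round 2 — Kestrel shuts down.
  Helix: +60 → 60 ≥ 50
Round 3 — Helix shuts down.
  Juno: +55 → 55 ≥ 30
Round 4 — Juno shuts down.
  Ember: +25 → 25 < 110
  Galeon: +65 → 65 ≥ 40
Round 5 — Galeon shuts down.
No further shutdowns.

25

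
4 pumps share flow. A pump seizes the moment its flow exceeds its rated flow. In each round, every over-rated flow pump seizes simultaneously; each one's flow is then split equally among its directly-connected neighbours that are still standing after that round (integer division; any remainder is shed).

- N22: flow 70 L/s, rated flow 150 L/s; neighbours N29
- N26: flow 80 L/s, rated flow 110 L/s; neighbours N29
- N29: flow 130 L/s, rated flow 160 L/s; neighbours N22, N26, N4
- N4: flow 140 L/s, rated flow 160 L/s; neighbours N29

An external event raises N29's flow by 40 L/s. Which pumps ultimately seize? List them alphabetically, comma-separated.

N26, N29, N4

Round 1 — N29 at 170 > 160. N29 seizes.
  N29 sheds 170 L/s to N22, N26, N4: 56 each (2 lost).
    N22: 70+56 = 126 ≤ 150
    N26: 80+56 = 136 > 110
    N4: 140+56 = 196 > 160
Round 2 — N26, N4 seize.
  N26 sheds 136 L/s: no online neighbours, lost.
  N4 sheds 196 L/s: no online neighbours, lost.
No further seizures.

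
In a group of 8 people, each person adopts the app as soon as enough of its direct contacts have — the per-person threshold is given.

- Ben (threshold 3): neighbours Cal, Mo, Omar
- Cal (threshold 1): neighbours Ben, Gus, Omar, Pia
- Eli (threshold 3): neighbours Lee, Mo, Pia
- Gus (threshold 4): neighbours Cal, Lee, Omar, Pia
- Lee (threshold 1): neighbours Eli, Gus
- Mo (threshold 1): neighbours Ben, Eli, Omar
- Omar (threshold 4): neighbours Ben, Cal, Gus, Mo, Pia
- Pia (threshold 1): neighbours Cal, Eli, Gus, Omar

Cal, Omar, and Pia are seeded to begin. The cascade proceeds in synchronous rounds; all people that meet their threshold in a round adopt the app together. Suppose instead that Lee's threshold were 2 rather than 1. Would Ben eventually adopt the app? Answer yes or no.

With Lee's threshold at 2:
Round 1 — Cal, Omar, Pia adopt the app (initial).
Round 2 — checking thresholds:
  Ben: 2 of 3 neighbours < 3, not yet.
  Eli: 1 of 3 neighbours < 3, not yet.
  Gus: 3 of 4 neighbours < 4, not yet.
  Mo: 1 of 3 neighbours ≥ 1, adopts the app.
Round 3 — checking thresholds:
  Ben: 3 of 3 neighbours ≥ 3, adopts the app.
  Eli: 2 of 3 neighbours < 3, not yet.
  Gus: 3 of 4 neighbours < 4, not yet.
Round 4 — no new adoptions; cascade stops.

yes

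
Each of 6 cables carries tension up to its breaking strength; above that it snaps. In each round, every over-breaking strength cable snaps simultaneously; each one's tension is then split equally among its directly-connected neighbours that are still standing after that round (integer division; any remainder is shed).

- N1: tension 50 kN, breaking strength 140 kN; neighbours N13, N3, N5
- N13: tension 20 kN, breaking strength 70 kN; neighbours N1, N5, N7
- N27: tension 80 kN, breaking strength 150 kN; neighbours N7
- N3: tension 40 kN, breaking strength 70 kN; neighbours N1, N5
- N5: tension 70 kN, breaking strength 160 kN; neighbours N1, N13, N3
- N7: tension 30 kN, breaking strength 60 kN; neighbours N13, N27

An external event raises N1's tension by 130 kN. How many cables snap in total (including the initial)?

Round 1 — N1 at 180 > 140. N1 snaps.
  N1 sheds 180 kN to N13, N3, N5: 60 each.
    N13: 20+60 = 80 > 70
    N3: 40+60 = 100 > 70
    N5: 70+60 = 130 ≤ 160
Round 2 — N13, N3 snap.
  N13 sheds 80 kN to N5, N7: 40 each.
    N5: 130+40 = 170 > 160
    N7: 30+40 = 70 > 60
  N3 sheds 100 kN to N5: 100 each.
    N5: 170+100 = 270 > 160
Round 3 — N5, N7 snap.
  N5 sheds 270 kN: no online neighbours, lost.
  N7 sheds 70 kN to N27: 70 each.
    N27: 80+70 = 150 ≤ 150
No further breaks.

5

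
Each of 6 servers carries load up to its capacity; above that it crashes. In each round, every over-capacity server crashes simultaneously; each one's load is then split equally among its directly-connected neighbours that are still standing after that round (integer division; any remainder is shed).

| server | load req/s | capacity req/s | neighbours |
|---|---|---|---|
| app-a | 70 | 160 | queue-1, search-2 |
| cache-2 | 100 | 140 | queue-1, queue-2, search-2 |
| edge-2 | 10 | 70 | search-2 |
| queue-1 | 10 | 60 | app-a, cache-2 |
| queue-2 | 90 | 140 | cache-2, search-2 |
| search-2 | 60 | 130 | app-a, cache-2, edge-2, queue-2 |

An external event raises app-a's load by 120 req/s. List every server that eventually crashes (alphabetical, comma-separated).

app-a, cache-2, queue-1, queue-2, search-2

Round 1 — app-a at 190 > 160. app-a crashes.
  app-a sheds 190 req/s to queue-1, search-2: 95 each.
    queue-1: 10+95 = 105 > 60
    search-2: 60+95 = 155 > 130
Round 2 — queue-1, search-2 crash.
  queue-1 sheds 105 req/s to cache-2: 105 each.
    cache-2: 100+105 = 205 > 140
  search-2 sheds 155 req/s to cache-2, edge-2, queue-2: 51 each (2 lost).
    cache-2: 205+51 = 256 > 140
    edge-2: 10+51 = 61 ≤ 70
    queue-2: 90+51 = 141 > 140
Round 3 — cache-2, queue-2 crash.
  cache-2 sheds 256 req/s: no online neighbours, lost.
  queue-2 sheds 141 req/s: no online neighbours, lost.
No further crashes.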